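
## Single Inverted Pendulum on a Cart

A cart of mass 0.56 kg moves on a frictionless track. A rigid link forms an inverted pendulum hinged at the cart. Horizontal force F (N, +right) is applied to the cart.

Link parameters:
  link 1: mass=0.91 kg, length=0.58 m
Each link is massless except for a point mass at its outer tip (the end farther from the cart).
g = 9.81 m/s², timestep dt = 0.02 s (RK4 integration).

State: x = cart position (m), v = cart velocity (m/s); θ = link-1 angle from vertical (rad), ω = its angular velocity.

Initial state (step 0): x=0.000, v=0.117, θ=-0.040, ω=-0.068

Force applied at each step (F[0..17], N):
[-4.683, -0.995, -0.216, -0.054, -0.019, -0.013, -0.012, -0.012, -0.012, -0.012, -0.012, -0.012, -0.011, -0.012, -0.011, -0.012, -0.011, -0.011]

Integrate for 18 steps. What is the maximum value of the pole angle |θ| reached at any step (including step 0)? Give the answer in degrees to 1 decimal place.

apply F[0]=-4.683 → step 1: x=0.001, v=-0.037, θ=-0.039, ω=0.184
apply F[1]=-0.995 → step 2: x=-0.000, v=-0.061, θ=-0.035, ω=0.213
apply F[2]=-0.216 → step 3: x=-0.001, v=-0.058, θ=-0.031, ω=0.197
apply F[3]=-0.054 → step 4: x=-0.002, v=-0.051, θ=-0.027, ω=0.175
apply F[4]=-0.019 → step 5: x=-0.003, v=-0.044, θ=-0.024, ω=0.153
apply F[5]=-0.013 → step 6: x=-0.004, v=-0.037, θ=-0.021, ω=0.134
apply F[6]=-0.012 → step 7: x=-0.005, v=-0.031, θ=-0.018, ω=0.117
apply F[7]=-0.012 → step 8: x=-0.005, v=-0.026, θ=-0.016, ω=0.103
apply F[8]=-0.012 → step 9: x=-0.006, v=-0.022, θ=-0.014, ω=0.090
apply F[9]=-0.012 → step 10: x=-0.006, v=-0.018, θ=-0.013, ω=0.079
apply F[10]=-0.012 → step 11: x=-0.007, v=-0.014, θ=-0.011, ω=0.069
apply F[11]=-0.012 → step 12: x=-0.007, v=-0.011, θ=-0.010, ω=0.061
apply F[12]=-0.011 → step 13: x=-0.007, v=-0.009, θ=-0.009, ω=0.053
apply F[13]=-0.012 → step 14: x=-0.007, v=-0.007, θ=-0.008, ω=0.046
apply F[14]=-0.011 → step 15: x=-0.007, v=-0.005, θ=-0.007, ω=0.041
apply F[15]=-0.012 → step 16: x=-0.007, v=-0.003, θ=-0.006, ω=0.036
apply F[16]=-0.011 → step 17: x=-0.008, v=-0.002, θ=-0.005, ω=0.031
apply F[17]=-0.011 → step 18: x=-0.008, v=-0.000, θ=-0.005, ω=0.027
Max |angle| over trajectory = 0.040 rad = 2.3°.

Answer: 2.3°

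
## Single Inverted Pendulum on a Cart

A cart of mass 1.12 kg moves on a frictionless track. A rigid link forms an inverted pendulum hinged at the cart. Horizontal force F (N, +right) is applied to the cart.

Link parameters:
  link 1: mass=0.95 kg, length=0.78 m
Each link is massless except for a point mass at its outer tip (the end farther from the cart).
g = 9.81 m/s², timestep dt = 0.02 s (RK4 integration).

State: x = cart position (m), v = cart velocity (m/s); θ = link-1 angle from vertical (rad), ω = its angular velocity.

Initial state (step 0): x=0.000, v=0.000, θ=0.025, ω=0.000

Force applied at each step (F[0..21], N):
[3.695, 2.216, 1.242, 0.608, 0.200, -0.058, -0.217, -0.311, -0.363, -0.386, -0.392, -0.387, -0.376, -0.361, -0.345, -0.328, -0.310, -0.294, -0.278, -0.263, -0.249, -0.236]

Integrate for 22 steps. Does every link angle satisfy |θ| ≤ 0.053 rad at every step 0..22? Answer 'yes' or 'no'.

Answer: yes

Derivation:
apply F[0]=+3.695 → step 1: x=0.001, v=0.062, θ=0.024, ω=-0.073
apply F[1]=+2.216 → step 2: x=0.002, v=0.097, θ=0.022, ω=-0.113
apply F[2]=+1.242 → step 3: x=0.004, v=0.116, θ=0.020, ω=-0.131
apply F[3]=+0.608 → step 4: x=0.007, v=0.124, θ=0.017, ω=-0.137
apply F[4]=+0.200 → step 5: x=0.009, v=0.125, θ=0.015, ω=-0.134
apply F[5]=-0.058 → step 6: x=0.012, v=0.122, θ=0.012, ω=-0.126
apply F[6]=-0.217 → step 7: x=0.014, v=0.116, θ=0.010, ω=-0.116
apply F[7]=-0.311 → step 8: x=0.016, v=0.109, θ=0.007, ω=-0.105
apply F[8]=-0.363 → step 9: x=0.018, v=0.101, θ=0.005, ω=-0.094
apply F[9]=-0.386 → step 10: x=0.020, v=0.094, θ=0.004, ω=-0.083
apply F[10]=-0.392 → step 11: x=0.022, v=0.086, θ=0.002, ω=-0.073
apply F[11]=-0.387 → step 12: x=0.024, v=0.079, θ=0.001, ω=-0.063
apply F[12]=-0.376 → step 13: x=0.025, v=0.072, θ=-0.001, ω=-0.055
apply F[13]=-0.361 → step 14: x=0.027, v=0.066, θ=-0.002, ω=-0.047
apply F[14]=-0.345 → step 15: x=0.028, v=0.060, θ=-0.002, ω=-0.040
apply F[15]=-0.328 → step 16: x=0.029, v=0.055, θ=-0.003, ω=-0.034
apply F[16]=-0.310 → step 17: x=0.030, v=0.050, θ=-0.004, ω=-0.028
apply F[17]=-0.294 → step 18: x=0.031, v=0.045, θ=-0.004, ω=-0.023
apply F[18]=-0.278 → step 19: x=0.032, v=0.041, θ=-0.005, ω=-0.019
apply F[19]=-0.263 → step 20: x=0.033, v=0.037, θ=-0.005, ω=-0.015
apply F[20]=-0.249 → step 21: x=0.034, v=0.034, θ=-0.005, ω=-0.012
apply F[21]=-0.236 → step 22: x=0.034, v=0.030, θ=-0.006, ω=-0.009
Max |angle| over trajectory = 0.025 rad; bound = 0.053 → within bound.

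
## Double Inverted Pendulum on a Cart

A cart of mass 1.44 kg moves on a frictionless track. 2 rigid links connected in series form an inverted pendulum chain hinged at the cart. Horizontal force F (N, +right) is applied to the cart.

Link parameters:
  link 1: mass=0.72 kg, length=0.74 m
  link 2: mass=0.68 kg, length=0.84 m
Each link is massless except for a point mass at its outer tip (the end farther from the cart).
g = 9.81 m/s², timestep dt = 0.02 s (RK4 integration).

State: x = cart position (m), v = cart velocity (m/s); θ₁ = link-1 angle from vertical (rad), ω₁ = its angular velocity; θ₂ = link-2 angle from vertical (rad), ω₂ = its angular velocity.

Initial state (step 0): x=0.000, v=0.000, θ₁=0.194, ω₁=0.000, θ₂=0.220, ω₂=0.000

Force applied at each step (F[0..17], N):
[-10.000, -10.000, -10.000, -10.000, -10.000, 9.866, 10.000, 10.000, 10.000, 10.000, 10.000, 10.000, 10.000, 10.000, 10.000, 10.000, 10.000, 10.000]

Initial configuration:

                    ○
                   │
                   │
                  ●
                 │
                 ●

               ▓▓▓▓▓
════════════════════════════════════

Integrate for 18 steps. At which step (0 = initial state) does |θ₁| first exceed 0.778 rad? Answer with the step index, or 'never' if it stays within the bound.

Answer: never

Derivation:
apply F[0]=-10.000 → step 1: x=-0.002, v=-0.169, θ₁=0.197, ω₁=0.270, θ₂=0.220, ω₂=0.009
apply F[1]=-10.000 → step 2: x=-0.007, v=-0.338, θ₁=0.205, ω₁=0.543, θ₂=0.220, ω₂=0.016
apply F[2]=-10.000 → step 3: x=-0.015, v=-0.507, θ₁=0.218, ω₁=0.820, θ₂=0.221, ω₂=0.020
apply F[3]=-10.000 → step 4: x=-0.027, v=-0.677, θ₁=0.238, ω₁=1.104, θ₂=0.221, ω₂=0.018
apply F[4]=-10.000 → step 5: x=-0.042, v=-0.846, θ₁=0.263, ω₁=1.395, θ₂=0.221, ω₂=0.009
apply F[5]=+9.866 → step 6: x=-0.058, v=-0.757, θ₁=0.290, ω₁=1.366, θ₂=0.221, ω₂=-0.014
apply F[6]=+10.000 → step 7: x=-0.073, v=-0.672, θ₁=0.317, ω₁=1.355, θ₂=0.221, ω₂=-0.049
apply F[7]=+10.000 → step 8: x=-0.085, v=-0.591, θ₁=0.345, ω₁=1.363, θ₂=0.219, ω₂=-0.096
apply F[8]=+10.000 → step 9: x=-0.096, v=-0.513, θ₁=0.372, ω₁=1.389, θ₂=0.217, ω₂=-0.154
apply F[9]=+10.000 → step 10: x=-0.106, v=-0.438, θ₁=0.400, ω₁=1.433, θ₂=0.213, ω₂=-0.223
apply F[10]=+10.000 → step 11: x=-0.114, v=-0.366, θ₁=0.429, ω₁=1.493, θ₂=0.208, ω₂=-0.303
apply F[11]=+10.000 → step 12: x=-0.120, v=-0.295, θ₁=0.460, ω₁=1.569, θ₂=0.201, ω₂=-0.392
apply F[12]=+10.000 → step 13: x=-0.126, v=-0.226, θ₁=0.492, ω₁=1.658, θ₂=0.192, ω₂=-0.491
apply F[13]=+10.000 → step 14: x=-0.129, v=-0.156, θ₁=0.526, ω₁=1.760, θ₂=0.181, ω₂=-0.598
apply F[14]=+10.000 → step 15: x=-0.132, v=-0.085, θ₁=0.563, ω₁=1.872, θ₂=0.168, ω₂=-0.712
apply F[15]=+10.000 → step 16: x=-0.133, v=-0.013, θ₁=0.601, ω₁=1.993, θ₂=0.153, ω₂=-0.829
apply F[16]=+10.000 → step 17: x=-0.132, v=0.062, θ₁=0.643, ω₁=2.119, θ₂=0.135, ω₂=-0.949
apply F[17]=+10.000 → step 18: x=-0.130, v=0.141, θ₁=0.686, ω₁=2.249, θ₂=0.115, ω₂=-1.068
max |θ₁| = 0.686 ≤ 0.778 over all 19 states.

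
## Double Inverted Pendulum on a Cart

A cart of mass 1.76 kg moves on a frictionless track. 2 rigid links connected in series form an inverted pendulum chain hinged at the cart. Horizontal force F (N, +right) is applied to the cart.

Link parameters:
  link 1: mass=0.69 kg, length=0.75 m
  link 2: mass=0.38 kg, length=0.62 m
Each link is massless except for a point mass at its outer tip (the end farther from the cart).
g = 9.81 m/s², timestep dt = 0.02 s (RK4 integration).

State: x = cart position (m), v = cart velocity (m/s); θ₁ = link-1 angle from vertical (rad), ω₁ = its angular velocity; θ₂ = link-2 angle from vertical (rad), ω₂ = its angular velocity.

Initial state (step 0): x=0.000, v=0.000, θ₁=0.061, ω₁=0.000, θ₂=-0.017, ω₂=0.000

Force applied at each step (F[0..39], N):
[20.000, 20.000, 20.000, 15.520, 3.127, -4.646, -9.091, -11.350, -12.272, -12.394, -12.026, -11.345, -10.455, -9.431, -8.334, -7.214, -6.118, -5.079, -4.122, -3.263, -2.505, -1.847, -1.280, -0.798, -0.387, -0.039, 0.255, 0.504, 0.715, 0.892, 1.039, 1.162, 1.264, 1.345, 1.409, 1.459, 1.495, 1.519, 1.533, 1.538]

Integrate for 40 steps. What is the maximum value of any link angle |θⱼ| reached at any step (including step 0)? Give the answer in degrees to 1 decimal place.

apply F[0]=+20.000 → step 1: x=0.002, v=0.220, θ₁=0.058, ω₁=-0.265, θ₂=-0.017, ω₂=-0.040
apply F[1]=+20.000 → step 2: x=0.009, v=0.440, θ₁=0.050, ω₁=-0.533, θ₂=-0.019, ω₂=-0.077
apply F[2]=+20.000 → step 3: x=0.020, v=0.662, θ₁=0.037, ω₁=-0.808, θ₂=-0.020, ω₂=-0.109
apply F[3]=+15.520 → step 4: x=0.035, v=0.835, θ₁=0.019, ω₁=-1.024, θ₂=-0.023, ω₂=-0.132
apply F[4]=+3.127 → step 5: x=0.052, v=0.870, θ₁=-0.002, ω₁=-1.064, θ₂=-0.026, ω₂=-0.147
apply F[5]=-4.646 → step 6: x=0.069, v=0.818, θ₁=-0.023, ω₁=-0.997, θ₂=-0.029, ω₂=-0.154
apply F[6]=-9.091 → step 7: x=0.084, v=0.719, θ₁=-0.041, ω₁=-0.873, θ₂=-0.032, ω₂=-0.153
apply F[7]=-11.350 → step 8: x=0.097, v=0.596, θ₁=-0.057, ω₁=-0.724, θ₂=-0.035, ω₂=-0.145
apply F[8]=-12.272 → step 9: x=0.108, v=0.464, θ₁=-0.070, ω₁=-0.570, θ₂=-0.038, ω₂=-0.131
apply F[9]=-12.394 → step 10: x=0.116, v=0.332, θ₁=-0.080, ω₁=-0.420, θ₂=-0.040, ω₂=-0.112
apply F[10]=-12.026 → step 11: x=0.121, v=0.206, θ₁=-0.087, ω₁=-0.281, θ₂=-0.042, ω₂=-0.091
apply F[11]=-11.345 → step 12: x=0.124, v=0.088, θ₁=-0.092, ω₁=-0.155, θ₂=-0.044, ω₂=-0.067
apply F[12]=-10.455 → step 13: x=0.125, v=-0.019, θ₁=-0.094, ω₁=-0.044, θ₂=-0.045, ω₂=-0.042
apply F[13]=-9.431 → step 14: x=0.123, v=-0.115, θ₁=-0.093, ω₁=0.051, θ₂=-0.045, ω₂=-0.017
apply F[14]=-8.334 → step 15: x=0.120, v=-0.198, θ₁=-0.092, ω₁=0.131, θ₂=-0.045, ω₂=0.007
apply F[15]=-7.214 → step 16: x=0.116, v=-0.269, θ₁=-0.088, ω₁=0.195, θ₂=-0.045, ω₂=0.030
apply F[16]=-6.118 → step 17: x=0.110, v=-0.328, θ₁=-0.084, ω₁=0.244, θ₂=-0.044, ω₂=0.051
apply F[17]=-5.079 → step 18: x=0.103, v=-0.376, θ₁=-0.079, ω₁=0.281, θ₂=-0.043, ω₂=0.069
apply F[18]=-4.122 → step 19: x=0.095, v=-0.414, θ₁=-0.073, ω₁=0.307, θ₂=-0.041, ω₂=0.086
apply F[19]=-3.263 → step 20: x=0.086, v=-0.442, θ₁=-0.067, ω₁=0.323, θ₂=-0.040, ω₂=0.100
apply F[20]=-2.505 → step 21: x=0.077, v=-0.463, θ₁=-0.060, ω₁=0.330, θ₂=-0.037, ω₂=0.112
apply F[21]=-1.847 → step 22: x=0.068, v=-0.478, θ₁=-0.053, ω₁=0.332, θ₂=-0.035, ω₂=0.122
apply F[22]=-1.280 → step 23: x=0.058, v=-0.486, θ₁=-0.047, ω₁=0.328, θ₂=-0.033, ω₂=0.130
apply F[23]=-0.798 → step 24: x=0.048, v=-0.490, θ₁=-0.040, ω₁=0.320, θ₂=-0.030, ω₂=0.136
apply F[24]=-0.387 → step 25: x=0.039, v=-0.490, θ₁=-0.034, ω₁=0.309, θ₂=-0.027, ω₂=0.141
apply F[25]=-0.039 → step 26: x=0.029, v=-0.487, θ₁=-0.028, ω₁=0.295, θ₂=-0.024, ω₂=0.143
apply F[26]=+0.255 → step 27: x=0.019, v=-0.481, θ₁=-0.022, ω₁=0.281, θ₂=-0.021, ω₂=0.145
apply F[27]=+0.504 → step 28: x=0.010, v=-0.473, θ₁=-0.017, ω₁=0.265, θ₂=-0.018, ω₂=0.144
apply F[28]=+0.715 → step 29: x=0.000, v=-0.463, θ₁=-0.012, ω₁=0.248, θ₂=-0.016, ω₂=0.143
apply F[29]=+0.892 → step 30: x=-0.009, v=-0.452, θ₁=-0.007, ω₁=0.232, θ₂=-0.013, ω₂=0.141
apply F[30]=+1.039 → step 31: x=-0.018, v=-0.439, θ₁=-0.003, ω₁=0.215, θ₂=-0.010, ω₂=0.137
apply F[31]=+1.162 → step 32: x=-0.027, v=-0.426, θ₁=0.002, ω₁=0.198, θ₂=-0.007, ω₂=0.133
apply F[32]=+1.264 → step 33: x=-0.035, v=-0.412, θ₁=0.005, ω₁=0.182, θ₂=-0.005, ω₂=0.129
apply F[33]=+1.345 → step 34: x=-0.043, v=-0.398, θ₁=0.009, ω₁=0.166, θ₂=-0.002, ω₂=0.124
apply F[34]=+1.409 → step 35: x=-0.051, v=-0.383, θ₁=0.012, ω₁=0.151, θ₂=0.000, ω₂=0.118
apply F[35]=+1.459 → step 36: x=-0.058, v=-0.368, θ₁=0.015, ω₁=0.136, θ₂=0.003, ω₂=0.112
apply F[36]=+1.495 → step 37: x=-0.066, v=-0.353, θ₁=0.017, ω₁=0.122, θ₂=0.005, ω₂=0.106
apply F[37]=+1.519 → step 38: x=-0.072, v=-0.338, θ₁=0.020, ω₁=0.109, θ₂=0.007, ω₂=0.100
apply F[38]=+1.533 → step 39: x=-0.079, v=-0.323, θ₁=0.022, ω₁=0.096, θ₂=0.009, ω₂=0.093
apply F[39]=+1.538 → step 40: x=-0.085, v=-0.308, θ₁=0.024, ω₁=0.084, θ₂=0.011, ω₂=0.087
Max |angle| over trajectory = 0.094 rad = 5.4°.

Answer: 5.4°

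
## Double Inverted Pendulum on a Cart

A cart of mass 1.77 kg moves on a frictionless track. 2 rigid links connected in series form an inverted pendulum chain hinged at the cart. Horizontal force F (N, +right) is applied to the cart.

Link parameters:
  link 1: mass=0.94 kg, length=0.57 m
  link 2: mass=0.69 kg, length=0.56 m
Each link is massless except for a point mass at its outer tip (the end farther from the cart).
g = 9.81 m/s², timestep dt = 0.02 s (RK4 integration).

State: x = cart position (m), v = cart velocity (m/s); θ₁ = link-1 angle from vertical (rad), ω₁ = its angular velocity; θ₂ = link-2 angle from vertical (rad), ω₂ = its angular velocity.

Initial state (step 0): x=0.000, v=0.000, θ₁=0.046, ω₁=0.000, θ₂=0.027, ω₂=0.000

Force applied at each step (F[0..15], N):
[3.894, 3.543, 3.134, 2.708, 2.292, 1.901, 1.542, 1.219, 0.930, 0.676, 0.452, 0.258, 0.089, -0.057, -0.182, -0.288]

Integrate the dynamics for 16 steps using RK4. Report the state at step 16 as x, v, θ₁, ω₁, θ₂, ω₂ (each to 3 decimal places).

apply F[0]=+3.894 → step 1: x=0.000, v=0.036, θ₁=0.046, ω₁=-0.042, θ₂=0.027, ω₂=-0.012
apply F[1]=+3.543 → step 2: x=0.001, v=0.068, θ₁=0.044, ω₁=-0.078, θ₂=0.027, ω₂=-0.023
apply F[2]=+3.134 → step 3: x=0.003, v=0.095, θ₁=0.043, ω₁=-0.106, θ₂=0.026, ω₂=-0.033
apply F[3]=+2.708 → step 4: x=0.005, v=0.118, θ₁=0.040, ω₁=-0.129, θ₂=0.025, ω₂=-0.043
apply F[4]=+2.292 → step 5: x=0.008, v=0.137, θ₁=0.037, ω₁=-0.145, θ₂=0.024, ω₂=-0.051
apply F[5]=+1.901 → step 6: x=0.011, v=0.152, θ₁=0.034, ω₁=-0.156, θ₂=0.023, ω₂=-0.059
apply F[6]=+1.542 → step 7: x=0.014, v=0.163, θ₁=0.031, ω₁=-0.162, θ₂=0.022, ω₂=-0.065
apply F[7]=+1.219 → step 8: x=0.017, v=0.172, θ₁=0.028, ω₁=-0.164, θ₂=0.021, ω₂=-0.070
apply F[8]=+0.930 → step 9: x=0.021, v=0.178, θ₁=0.025, ω₁=-0.164, θ₂=0.019, ω₂=-0.074
apply F[9]=+0.676 → step 10: x=0.024, v=0.181, θ₁=0.022, ω₁=-0.160, θ₂=0.018, ω₂=-0.077
apply F[10]=+0.452 → step 11: x=0.028, v=0.183, θ₁=0.018, ω₁=-0.155, θ₂=0.016, ω₂=-0.079
apply F[11]=+0.258 → step 12: x=0.031, v=0.182, θ₁=0.015, ω₁=-0.149, θ₂=0.014, ω₂=-0.080
apply F[12]=+0.089 → step 13: x=0.035, v=0.181, θ₁=0.012, ω₁=-0.142, θ₂=0.013, ω₂=-0.080
apply F[13]=-0.057 → step 14: x=0.039, v=0.178, θ₁=0.010, ω₁=-0.133, θ₂=0.011, ω₂=-0.080
apply F[14]=-0.182 → step 15: x=0.042, v=0.175, θ₁=0.007, ω₁=-0.125, θ₂=0.010, ω₂=-0.078
apply F[15]=-0.288 → step 16: x=0.046, v=0.170, θ₁=0.005, ω₁=-0.116, θ₂=0.008, ω₂=-0.077

Answer: x=0.046, v=0.170, θ₁=0.005, ω₁=-0.116, θ₂=0.008, ω₂=-0.077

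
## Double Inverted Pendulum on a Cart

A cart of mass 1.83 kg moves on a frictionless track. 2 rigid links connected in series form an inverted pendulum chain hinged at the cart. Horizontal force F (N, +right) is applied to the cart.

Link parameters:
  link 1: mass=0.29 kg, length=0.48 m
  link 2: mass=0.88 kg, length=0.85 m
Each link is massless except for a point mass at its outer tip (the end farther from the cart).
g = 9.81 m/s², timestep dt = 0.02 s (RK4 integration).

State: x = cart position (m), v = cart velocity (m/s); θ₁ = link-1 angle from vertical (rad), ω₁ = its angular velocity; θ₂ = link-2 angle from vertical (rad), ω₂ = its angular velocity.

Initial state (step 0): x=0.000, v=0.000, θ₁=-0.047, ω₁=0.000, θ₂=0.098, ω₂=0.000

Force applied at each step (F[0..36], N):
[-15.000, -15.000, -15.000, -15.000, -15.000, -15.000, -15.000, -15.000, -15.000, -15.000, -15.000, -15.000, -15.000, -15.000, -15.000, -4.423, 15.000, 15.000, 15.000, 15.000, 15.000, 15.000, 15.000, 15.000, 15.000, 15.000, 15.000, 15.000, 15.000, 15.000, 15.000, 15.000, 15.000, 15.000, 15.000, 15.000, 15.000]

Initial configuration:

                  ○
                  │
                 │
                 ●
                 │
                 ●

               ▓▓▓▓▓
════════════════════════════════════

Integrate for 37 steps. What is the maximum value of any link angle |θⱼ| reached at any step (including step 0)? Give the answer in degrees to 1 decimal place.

Answer: 169.3°

Derivation:
apply F[0]=-15.000 → step 1: x=-0.002, v=-0.158, θ₁=-0.046, ω₁=0.138, θ₂=0.099, ω₂=0.131
apply F[1]=-15.000 → step 2: x=-0.006, v=-0.317, θ₁=-0.041, ω₁=0.278, θ₂=0.103, ω₂=0.261
apply F[2]=-15.000 → step 3: x=-0.014, v=-0.476, θ₁=-0.034, ω₁=0.426, θ₂=0.110, ω₂=0.390
apply F[3]=-15.000 → step 4: x=-0.025, v=-0.637, θ₁=-0.024, ω₁=0.583, θ₂=0.119, ω₂=0.515
apply F[4]=-15.000 → step 5: x=-0.040, v=-0.799, θ₁=-0.011, ω₁=0.755, θ₂=0.130, ω₂=0.636
apply F[5]=-15.000 → step 6: x=-0.057, v=-0.962, θ₁=0.006, ω₁=0.945, θ₂=0.144, ω₂=0.751
apply F[6]=-15.000 → step 7: x=-0.078, v=-1.128, θ₁=0.027, ω₁=1.159, θ₂=0.160, ω₂=0.857
apply F[7]=-15.000 → step 8: x=-0.102, v=-1.296, θ₁=0.052, ω₁=1.401, θ₂=0.178, ω₂=0.953
apply F[8]=-15.000 → step 9: x=-0.130, v=-1.466, θ₁=0.083, ω₁=1.677, θ₂=0.198, ω₂=1.034
apply F[9]=-15.000 → step 10: x=-0.161, v=-1.638, θ₁=0.120, ω₁=1.992, θ₂=0.220, ω₂=1.099
apply F[10]=-15.000 → step 11: x=-0.196, v=-1.811, θ₁=0.163, ω₁=2.350, θ₂=0.242, ω₂=1.144
apply F[11]=-15.000 → step 12: x=-0.234, v=-1.984, θ₁=0.214, ω₁=2.750, θ₂=0.265, ω₂=1.170
apply F[12]=-15.000 → step 13: x=-0.275, v=-2.156, θ₁=0.273, ω₁=3.185, θ₂=0.289, ω₂=1.178
apply F[13]=-15.000 → step 14: x=-0.320, v=-2.321, θ₁=0.342, ω₁=3.635, θ₂=0.312, ω₂=1.178
apply F[14]=-15.000 → step 15: x=-0.368, v=-2.476, θ₁=0.419, ω₁=4.072, θ₂=0.336, ω₂=1.189
apply F[15]=-4.423 → step 16: x=-0.418, v=-2.517, θ₁=0.502, ω₁=4.304, θ₂=0.360, ω₂=1.204
apply F[16]=+15.000 → step 17: x=-0.466, v=-2.368, θ₁=0.588, ω₁=4.294, θ₂=0.384, ω₂=1.166
apply F[17]=+15.000 → step 18: x=-0.512, v=-2.220, θ₁=0.675, ω₁=4.341, θ₂=0.406, ω₂=1.118
apply F[18]=+15.000 → step 19: x=-0.555, v=-2.072, θ₁=0.762, ω₁=4.433, θ₂=0.428, ω₂=1.067
apply F[19]=+15.000 → step 20: x=-0.595, v=-1.920, θ₁=0.852, ω₁=4.558, θ₂=0.449, ω₂=1.020
apply F[20]=+15.000 → step 21: x=-0.632, v=-1.765, θ₁=0.945, ω₁=4.706, θ₂=0.469, ω₂=0.986
apply F[21]=+15.000 → step 22: x=-0.666, v=-1.604, θ₁=1.041, ω₁=4.870, θ₂=0.489, ω₂=0.971
apply F[22]=+15.000 → step 23: x=-0.696, v=-1.438, θ₁=1.140, ω₁=5.046, θ₂=0.508, ω₂=0.982
apply F[23]=+15.000 → step 24: x=-0.723, v=-1.266, θ₁=1.242, ω₁=5.233, θ₂=0.528, ω₂=1.024
apply F[24]=+15.000 → step 25: x=-0.747, v=-1.087, θ₁=1.349, ω₁=5.429, θ₂=0.549, ω₂=1.102
apply F[25]=+15.000 → step 26: x=-0.767, v=-0.902, θ₁=1.460, ω₁=5.637, θ₂=0.573, ω₂=1.220
apply F[26]=+15.000 → step 27: x=-0.783, v=-0.711, θ₁=1.575, ω₁=5.856, θ₂=0.599, ω₂=1.385
apply F[27]=+15.000 → step 28: x=-0.795, v=-0.513, θ₁=1.694, ω₁=6.089, θ₂=0.628, ω₂=1.602
apply F[28]=+15.000 → step 29: x=-0.803, v=-0.308, θ₁=1.818, ω₁=6.335, θ₂=0.663, ω₂=1.878
apply F[29]=+15.000 → step 30: x=-0.807, v=-0.097, θ₁=1.947, ω₁=6.590, θ₂=0.704, ω₂=2.218
apply F[30]=+15.000 → step 31: x=-0.807, v=0.119, θ₁=2.082, ω₁=6.850, θ₂=0.752, ω₂=2.631
apply F[31]=+15.000 → step 32: x=-0.803, v=0.339, θ₁=2.221, ω₁=7.098, θ₂=0.810, ω₂=3.120
apply F[32]=+15.000 → step 33: x=-0.794, v=0.560, θ₁=2.366, ω₁=7.314, θ₂=0.878, ω₂=3.686
apply F[33]=+15.000 → step 34: x=-0.780, v=0.780, θ₁=2.513, ω₁=7.459, θ₂=0.958, ω₂=4.325
apply F[34]=+15.000 → step 35: x=-0.762, v=0.993, θ₁=2.663, ω₁=7.483, θ₂=1.051, ω₂=5.017
apply F[35]=+15.000 → step 36: x=-0.741, v=1.194, θ₁=2.812, ω₁=7.321, θ₂=1.158, ω₂=5.730
apply F[36]=+15.000 → step 37: x=-0.715, v=1.382, θ₁=2.954, ω₁=6.909, θ₂=1.280, ω₂=6.421
Max |angle| over trajectory = 2.954 rad = 169.3°.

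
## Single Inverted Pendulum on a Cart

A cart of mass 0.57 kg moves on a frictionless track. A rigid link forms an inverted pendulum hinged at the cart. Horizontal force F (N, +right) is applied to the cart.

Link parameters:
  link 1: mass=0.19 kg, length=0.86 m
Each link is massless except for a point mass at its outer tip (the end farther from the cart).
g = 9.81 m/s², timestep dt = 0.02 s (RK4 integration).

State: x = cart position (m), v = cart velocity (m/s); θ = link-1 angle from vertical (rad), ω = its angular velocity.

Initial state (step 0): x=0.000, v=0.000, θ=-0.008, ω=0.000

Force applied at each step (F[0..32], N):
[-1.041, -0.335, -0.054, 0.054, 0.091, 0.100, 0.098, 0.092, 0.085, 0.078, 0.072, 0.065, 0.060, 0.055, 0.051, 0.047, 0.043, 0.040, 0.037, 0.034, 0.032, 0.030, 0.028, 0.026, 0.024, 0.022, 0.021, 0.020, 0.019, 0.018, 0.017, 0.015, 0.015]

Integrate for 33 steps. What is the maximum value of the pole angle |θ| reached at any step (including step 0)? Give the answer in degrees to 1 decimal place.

Answer: 0.5°

Derivation:
apply F[0]=-1.041 → step 1: x=-0.000, v=-0.036, θ=-0.008, ω=0.040
apply F[1]=-0.335 → step 2: x=-0.001, v=-0.047, θ=-0.007, ω=0.052
apply F[2]=-0.054 → step 3: x=-0.002, v=-0.049, θ=-0.006, ω=0.052
apply F[3]=+0.054 → step 4: x=-0.003, v=-0.047, θ=-0.005, ω=0.048
apply F[4]=+0.091 → step 5: x=-0.004, v=-0.043, θ=-0.004, ω=0.043
apply F[5]=+0.100 → step 6: x=-0.005, v=-0.039, θ=-0.003, ω=0.038
apply F[6]=+0.098 → step 7: x=-0.006, v=-0.036, θ=-0.002, ω=0.033
apply F[7]=+0.092 → step 8: x=-0.006, v=-0.032, θ=-0.002, ω=0.029
apply F[8]=+0.085 → step 9: x=-0.007, v=-0.029, θ=-0.001, ω=0.025
apply F[9]=+0.078 → step 10: x=-0.007, v=-0.027, θ=-0.001, ω=0.022
apply F[10]=+0.072 → step 11: x=-0.008, v=-0.024, θ=-0.000, ω=0.019
apply F[11]=+0.065 → step 12: x=-0.008, v=-0.022, θ=0.000, ω=0.016
apply F[12]=+0.060 → step 13: x=-0.009, v=-0.020, θ=0.000, ω=0.014
apply F[13]=+0.055 → step 14: x=-0.009, v=-0.018, θ=0.001, ω=0.012
apply F[14]=+0.051 → step 15: x=-0.010, v=-0.016, θ=0.001, ω=0.010
apply F[15]=+0.047 → step 16: x=-0.010, v=-0.014, θ=0.001, ω=0.008
apply F[16]=+0.043 → step 17: x=-0.010, v=-0.013, θ=0.001, ω=0.007
apply F[17]=+0.040 → step 18: x=-0.010, v=-0.012, θ=0.001, ω=0.005
apply F[18]=+0.037 → step 19: x=-0.011, v=-0.010, θ=0.001, ω=0.004
apply F[19]=+0.034 → step 20: x=-0.011, v=-0.009, θ=0.002, ω=0.003
apply F[20]=+0.032 → step 21: x=-0.011, v=-0.008, θ=0.002, ω=0.003
apply F[21]=+0.030 → step 22: x=-0.011, v=-0.007, θ=0.002, ω=0.002
apply F[22]=+0.028 → step 23: x=-0.011, v=-0.007, θ=0.002, ω=0.001
apply F[23]=+0.026 → step 24: x=-0.011, v=-0.006, θ=0.002, ω=0.001
apply F[24]=+0.024 → step 25: x=-0.011, v=-0.005, θ=0.002, ω=0.000
apply F[25]=+0.022 → step 26: x=-0.012, v=-0.004, θ=0.002, ω=-0.000
apply F[26]=+0.021 → step 27: x=-0.012, v=-0.004, θ=0.002, ω=-0.000
apply F[27]=+0.020 → step 28: x=-0.012, v=-0.003, θ=0.002, ω=-0.001
apply F[28]=+0.019 → step 29: x=-0.012, v=-0.003, θ=0.002, ω=-0.001
apply F[29]=+0.018 → step 30: x=-0.012, v=-0.002, θ=0.002, ω=-0.001
apply F[30]=+0.017 → step 31: x=-0.012, v=-0.002, θ=0.002, ω=-0.001
apply F[31]=+0.015 → step 32: x=-0.012, v=-0.001, θ=0.002, ω=-0.002
apply F[32]=+0.015 → step 33: x=-0.012, v=-0.001, θ=0.002, ω=-0.002
Max |angle| over trajectory = 0.008 rad = 0.5°.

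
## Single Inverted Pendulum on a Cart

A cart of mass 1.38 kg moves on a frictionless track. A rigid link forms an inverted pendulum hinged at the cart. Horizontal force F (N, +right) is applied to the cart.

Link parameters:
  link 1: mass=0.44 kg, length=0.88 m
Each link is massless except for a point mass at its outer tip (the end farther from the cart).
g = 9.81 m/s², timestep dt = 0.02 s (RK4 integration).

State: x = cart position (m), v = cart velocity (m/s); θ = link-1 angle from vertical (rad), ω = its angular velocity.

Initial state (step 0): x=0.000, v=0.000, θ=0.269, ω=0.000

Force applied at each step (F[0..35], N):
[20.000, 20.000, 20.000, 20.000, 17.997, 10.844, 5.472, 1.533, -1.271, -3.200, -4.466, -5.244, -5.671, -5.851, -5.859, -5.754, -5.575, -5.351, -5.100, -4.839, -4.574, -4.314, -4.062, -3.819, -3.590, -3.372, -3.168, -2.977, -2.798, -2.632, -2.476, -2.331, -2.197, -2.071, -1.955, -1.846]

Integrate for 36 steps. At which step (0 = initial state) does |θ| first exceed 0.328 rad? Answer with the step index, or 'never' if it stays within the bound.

Answer: never

Derivation:
apply F[0]=+20.000 → step 1: x=0.003, v=0.268, θ=0.267, ω=-0.234
apply F[1]=+20.000 → step 2: x=0.011, v=0.536, θ=0.260, ω=-0.471
apply F[2]=+20.000 → step 3: x=0.024, v=0.806, θ=0.248, ω=-0.712
apply F[3]=+20.000 → step 4: x=0.043, v=1.078, θ=0.231, ω=-0.958
apply F[4]=+17.997 → step 5: x=0.067, v=1.323, θ=0.210, ω=-1.181
apply F[5]=+10.844 → step 6: x=0.095, v=1.468, θ=0.185, ω=-1.299
apply F[6]=+5.472 → step 7: x=0.125, v=1.537, θ=0.159, ω=-1.339
apply F[7]=+1.533 → step 8: x=0.156, v=1.552, θ=0.132, ω=-1.323
apply F[8]=-1.271 → step 9: x=0.187, v=1.528, θ=0.106, ω=-1.269
apply F[9]=-3.200 → step 10: x=0.217, v=1.476, θ=0.081, ω=-1.190
apply F[10]=-4.466 → step 11: x=0.245, v=1.408, θ=0.059, ω=-1.097
apply F[11]=-5.244 → step 12: x=0.273, v=1.329, θ=0.038, ω=-0.997
apply F[12]=-5.671 → step 13: x=0.299, v=1.245, θ=0.019, ω=-0.896
apply F[13]=-5.851 → step 14: x=0.323, v=1.160, θ=0.002, ω=-0.796
apply F[14]=-5.859 → step 15: x=0.345, v=1.075, θ=-0.013, ω=-0.702
apply F[15]=-5.754 → step 16: x=0.366, v=0.993, θ=-0.026, ω=-0.613
apply F[16]=-5.575 → step 17: x=0.385, v=0.914, θ=-0.038, ω=-0.530
apply F[17]=-5.351 → step 18: x=0.402, v=0.840, θ=-0.048, ω=-0.455
apply F[18]=-5.100 → step 19: x=0.418, v=0.769, θ=-0.056, ω=-0.386
apply F[19]=-4.839 → step 20: x=0.433, v=0.702, θ=-0.063, ω=-0.324
apply F[20]=-4.574 → step 21: x=0.447, v=0.640, θ=-0.069, ω=-0.268
apply F[21]=-4.314 → step 22: x=0.459, v=0.582, θ=-0.074, ω=-0.219
apply F[22]=-4.062 → step 23: x=0.470, v=0.528, θ=-0.078, ω=-0.174
apply F[23]=-3.819 → step 24: x=0.480, v=0.478, θ=-0.081, ω=-0.135
apply F[24]=-3.590 → step 25: x=0.489, v=0.431, θ=-0.083, ω=-0.100
apply F[25]=-3.372 → step 26: x=0.497, v=0.388, θ=-0.085, ω=-0.070
apply F[26]=-3.168 → step 27: x=0.505, v=0.347, θ=-0.086, ω=-0.043
apply F[27]=-2.977 → step 28: x=0.511, v=0.309, θ=-0.087, ω=-0.019
apply F[28]=-2.798 → step 29: x=0.517, v=0.274, θ=-0.087, ω=0.001
apply F[29]=-2.632 → step 30: x=0.522, v=0.242, θ=-0.087, ω=0.019
apply F[30]=-2.476 → step 31: x=0.527, v=0.211, θ=-0.086, ω=0.034
apply F[31]=-2.331 → step 32: x=0.531, v=0.183, θ=-0.085, ω=0.047
apply F[32]=-2.197 → step 33: x=0.534, v=0.156, θ=-0.084, ω=0.058
apply F[33]=-2.071 → step 34: x=0.537, v=0.132, θ=-0.083, ω=0.068
apply F[34]=-1.955 → step 35: x=0.539, v=0.108, θ=-0.082, ω=0.075
apply F[35]=-1.846 → step 36: x=0.541, v=0.087, θ=-0.080, ω=0.082
max |θ| = 0.269 ≤ 0.328 over all 37 states.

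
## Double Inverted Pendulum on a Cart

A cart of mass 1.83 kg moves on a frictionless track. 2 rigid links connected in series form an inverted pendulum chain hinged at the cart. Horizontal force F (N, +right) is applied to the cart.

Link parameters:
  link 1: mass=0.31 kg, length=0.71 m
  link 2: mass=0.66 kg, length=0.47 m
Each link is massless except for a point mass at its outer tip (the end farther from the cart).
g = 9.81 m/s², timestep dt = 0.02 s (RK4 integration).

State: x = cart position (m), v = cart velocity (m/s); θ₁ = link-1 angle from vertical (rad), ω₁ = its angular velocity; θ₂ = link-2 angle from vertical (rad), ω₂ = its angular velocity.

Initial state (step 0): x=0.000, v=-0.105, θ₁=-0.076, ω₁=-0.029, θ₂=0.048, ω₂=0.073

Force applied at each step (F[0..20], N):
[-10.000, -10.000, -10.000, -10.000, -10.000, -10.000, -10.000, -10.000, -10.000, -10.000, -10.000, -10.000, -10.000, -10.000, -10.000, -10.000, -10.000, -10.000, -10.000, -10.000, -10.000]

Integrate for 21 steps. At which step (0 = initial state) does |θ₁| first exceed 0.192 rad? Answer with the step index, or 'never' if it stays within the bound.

apply F[0]=-10.000 → step 1: x=-0.003, v=-0.206, θ₁=-0.076, ω₁=0.019, θ₂=0.051, ω₂=0.237
apply F[1]=-10.000 → step 2: x=-0.008, v=-0.308, θ₁=-0.075, ω₁=0.066, θ₂=0.058, ω₂=0.405
apply F[2]=-10.000 → step 3: x=-0.015, v=-0.409, θ₁=-0.073, ω₁=0.110, θ₂=0.067, ω₂=0.581
apply F[3]=-10.000 → step 4: x=-0.025, v=-0.511, θ₁=-0.071, ω₁=0.151, θ₂=0.081, ω₂=0.766
apply F[4]=-10.000 → step 5: x=-0.036, v=-0.614, θ₁=-0.067, ω₁=0.189, θ₂=0.098, ω₂=0.963
apply F[5]=-10.000 → step 6: x=-0.049, v=-0.717, θ₁=-0.063, ω₁=0.224, θ₂=0.119, ω₂=1.174
apply F[6]=-10.000 → step 7: x=-0.065, v=-0.820, θ₁=-0.059, ω₁=0.256, θ₂=0.145, ω₂=1.400
apply F[7]=-10.000 → step 8: x=-0.082, v=-0.925, θ₁=-0.053, ω₁=0.285, θ₂=0.176, ω₂=1.642
apply F[8]=-10.000 → step 9: x=-0.102, v=-1.030, θ₁=-0.047, ω₁=0.313, θ₂=0.211, ω₂=1.899
apply F[9]=-10.000 → step 10: x=-0.123, v=-1.135, θ₁=-0.041, ω₁=0.343, θ₂=0.252, ω₂=2.170
apply F[10]=-10.000 → step 11: x=-0.147, v=-1.242, θ₁=-0.033, ω₁=0.377, θ₂=0.298, ω₂=2.451
apply F[11]=-10.000 → step 12: x=-0.173, v=-1.349, θ₁=-0.025, ω₁=0.420, θ₂=0.350, ω₂=2.738
apply F[12]=-10.000 → step 13: x=-0.201, v=-1.457, θ₁=-0.016, ω₁=0.476, θ₂=0.407, ω₂=3.025
apply F[13]=-10.000 → step 14: x=-0.231, v=-1.566, θ₁=-0.006, ω₁=0.552, θ₂=0.471, ω₂=3.305
apply F[14]=-10.000 → step 15: x=-0.264, v=-1.675, θ₁=0.006, ω₁=0.651, θ₂=0.539, ω₂=3.573
apply F[15]=-10.000 → step 16: x=-0.298, v=-1.785, θ₁=0.020, ω₁=0.780, θ₂=0.613, ω₂=3.824
apply F[16]=-10.000 → step 17: x=-0.335, v=-1.895, θ₁=0.037, ω₁=0.941, θ₂=0.692, ω₂=4.054
apply F[17]=-10.000 → step 18: x=-0.374, v=-2.006, θ₁=0.058, ω₁=1.137, θ₂=0.775, ω₂=4.258
apply F[18]=-10.000 → step 19: x=-0.415, v=-2.116, θ₁=0.083, ω₁=1.369, θ₂=0.862, ω₂=4.434
apply F[19]=-10.000 → step 20: x=-0.459, v=-2.227, θ₁=0.113, ω₁=1.640, θ₂=0.953, ω₂=4.577
apply F[20]=-10.000 → step 21: x=-0.504, v=-2.338, θ₁=0.149, ω₁=1.947, θ₂=1.045, ω₂=4.681
max |θ₁| = 0.149 ≤ 0.192 over all 22 states.

Answer: never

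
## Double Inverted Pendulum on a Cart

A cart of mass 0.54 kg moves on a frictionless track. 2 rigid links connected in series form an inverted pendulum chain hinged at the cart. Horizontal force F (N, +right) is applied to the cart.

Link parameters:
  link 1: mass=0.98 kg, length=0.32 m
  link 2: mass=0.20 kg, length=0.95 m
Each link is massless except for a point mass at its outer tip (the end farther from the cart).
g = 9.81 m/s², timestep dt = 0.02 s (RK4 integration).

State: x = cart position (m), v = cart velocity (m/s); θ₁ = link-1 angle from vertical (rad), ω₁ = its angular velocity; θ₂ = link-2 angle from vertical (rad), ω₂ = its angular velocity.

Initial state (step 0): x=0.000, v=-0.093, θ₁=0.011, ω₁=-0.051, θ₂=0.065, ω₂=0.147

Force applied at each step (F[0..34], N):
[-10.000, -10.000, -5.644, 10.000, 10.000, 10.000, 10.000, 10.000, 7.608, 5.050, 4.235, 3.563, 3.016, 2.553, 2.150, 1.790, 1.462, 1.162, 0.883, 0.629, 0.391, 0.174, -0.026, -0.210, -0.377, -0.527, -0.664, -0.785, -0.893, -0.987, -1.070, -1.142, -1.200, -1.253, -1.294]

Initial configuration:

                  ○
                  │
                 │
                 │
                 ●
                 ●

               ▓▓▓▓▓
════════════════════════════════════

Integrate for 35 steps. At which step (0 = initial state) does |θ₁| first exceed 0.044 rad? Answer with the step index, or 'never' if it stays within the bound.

apply F[0]=-10.000 → step 1: x=-0.006, v=-0.469, θ₁=0.022, ω₁=1.127, θ₂=0.068, ω₂=0.159
apply F[1]=-10.000 → step 2: x=-0.019, v=-0.852, θ₁=0.056, ω₁=2.343, θ₂=0.071, ω₂=0.166
apply F[2]=-5.644 → step 3: x=-0.038, v=-1.084, θ₁=0.111, ω₁=3.116, θ₂=0.075, ω₂=0.165
apply F[3]=+10.000 → step 4: x=-0.057, v=-0.772, θ₁=0.164, ω₁=2.242, θ₂=0.078, ω₂=0.150
apply F[4]=+10.000 → step 5: x=-0.069, v=-0.490, θ₁=0.201, ω₁=1.504, θ₂=0.081, ω₂=0.120
apply F[5]=+10.000 → step 6: x=-0.076, v=-0.230, θ₁=0.225, ω₁=0.859, θ₂=0.083, ω₂=0.080
apply F[6]=+10.000 → step 7: x=-0.079, v=0.018, θ₁=0.236, ω₁=0.269, θ₂=0.084, ω₂=0.035
apply F[7]=+10.000 → step 8: x=-0.076, v=0.262, θ₁=0.236, ω₁=-0.304, θ₂=0.084, ω₂=-0.013
apply F[8]=+7.608 → step 9: x=-0.069, v=0.429, θ₁=0.226, ω₁=-0.653, θ₂=0.083, ω₂=-0.055
apply F[9]=+5.050 → step 10: x=-0.059, v=0.518, θ₁=0.212, ω₁=-0.772, θ₂=0.082, ω₂=-0.091
apply F[10]=+4.235 → step 11: x=-0.048, v=0.586, θ₁=0.196, ω₁=-0.839, θ₂=0.080, ω₂=-0.123
apply F[11]=+3.563 → step 12: x=-0.036, v=0.638, θ₁=0.179, ω₁=-0.870, θ₂=0.077, ω₂=-0.150
apply F[12]=+3.016 → step 13: x=-0.023, v=0.677, θ₁=0.162, ω₁=-0.876, θ₂=0.074, ω₂=-0.173
apply F[13]=+2.553 → step 14: x=-0.009, v=0.707, θ₁=0.144, ω₁=-0.866, θ₂=0.070, ω₂=-0.193
apply F[14]=+2.150 → step 15: x=0.005, v=0.730, θ₁=0.127, ω₁=-0.846, θ₂=0.066, ω₂=-0.210
apply F[15]=+1.790 → step 16: x=0.020, v=0.747, θ₁=0.111, ω₁=-0.818, θ₂=0.062, ω₂=-0.223
apply F[16]=+1.462 → step 17: x=0.035, v=0.758, θ₁=0.095, ω₁=-0.784, θ₂=0.057, ω₂=-0.233
apply F[17]=+1.162 → step 18: x=0.050, v=0.764, θ₁=0.079, ω₁=-0.748, θ₂=0.052, ω₂=-0.241
apply F[18]=+0.883 → step 19: x=0.066, v=0.767, θ₁=0.065, ω₁=-0.709, θ₂=0.047, ω₂=-0.247
apply F[19]=+0.629 → step 20: x=0.081, v=0.766, θ₁=0.051, ω₁=-0.668, θ₂=0.042, ω₂=-0.250
apply F[20]=+0.391 → step 21: x=0.096, v=0.762, θ₁=0.038, ω₁=-0.627, θ₂=0.037, ω₂=-0.251
apply F[21]=+0.174 → step 22: x=0.111, v=0.754, θ₁=0.026, ω₁=-0.586, θ₂=0.032, ω₂=-0.250
apply F[22]=-0.026 → step 23: x=0.126, v=0.745, θ₁=0.015, ω₁=-0.544, θ₂=0.027, ω₂=-0.248
apply F[23]=-0.210 → step 24: x=0.141, v=0.733, θ₁=0.004, ω₁=-0.503, θ₂=0.023, ω₂=-0.244
apply F[24]=-0.377 → step 25: x=0.156, v=0.719, θ₁=-0.005, ω₁=-0.463, θ₂=0.018, ω₂=-0.239
apply F[25]=-0.527 → step 26: x=0.170, v=0.704, θ₁=-0.014, ω₁=-0.424, θ₂=0.013, ω₂=-0.233
apply F[26]=-0.664 → step 27: x=0.184, v=0.687, θ₁=-0.022, ω₁=-0.387, θ₂=0.008, ω₂=-0.226
apply F[27]=-0.785 → step 28: x=0.197, v=0.669, θ₁=-0.030, ω₁=-0.350, θ₂=0.004, ω₂=-0.218
apply F[28]=-0.893 → step 29: x=0.210, v=0.650, θ₁=-0.036, ω₁=-0.315, θ₂=-0.000, ω₂=-0.209
apply F[29]=-0.987 → step 30: x=0.223, v=0.630, θ₁=-0.042, ω₁=-0.282, θ₂=-0.004, ω₂=-0.200
apply F[30]=-1.070 → step 31: x=0.236, v=0.610, θ₁=-0.047, ω₁=-0.251, θ₂=-0.008, ω₂=-0.190
apply F[31]=-1.142 → step 32: x=0.248, v=0.589, θ₁=-0.052, ω₁=-0.221, θ₂=-0.012, ω₂=-0.180
apply F[32]=-1.200 → step 33: x=0.259, v=0.568, θ₁=-0.056, ω₁=-0.193, θ₂=-0.015, ω₂=-0.170
apply F[33]=-1.253 → step 34: x=0.270, v=0.546, θ₁=-0.060, ω₁=-0.167, θ₂=-0.019, ω₂=-0.160
apply F[34]=-1.294 → step 35: x=0.281, v=0.525, θ₁=-0.063, ω₁=-0.143, θ₂=-0.022, ω₂=-0.150
|θ₁| = 0.056 > 0.044 first at step 2.

Answer: 2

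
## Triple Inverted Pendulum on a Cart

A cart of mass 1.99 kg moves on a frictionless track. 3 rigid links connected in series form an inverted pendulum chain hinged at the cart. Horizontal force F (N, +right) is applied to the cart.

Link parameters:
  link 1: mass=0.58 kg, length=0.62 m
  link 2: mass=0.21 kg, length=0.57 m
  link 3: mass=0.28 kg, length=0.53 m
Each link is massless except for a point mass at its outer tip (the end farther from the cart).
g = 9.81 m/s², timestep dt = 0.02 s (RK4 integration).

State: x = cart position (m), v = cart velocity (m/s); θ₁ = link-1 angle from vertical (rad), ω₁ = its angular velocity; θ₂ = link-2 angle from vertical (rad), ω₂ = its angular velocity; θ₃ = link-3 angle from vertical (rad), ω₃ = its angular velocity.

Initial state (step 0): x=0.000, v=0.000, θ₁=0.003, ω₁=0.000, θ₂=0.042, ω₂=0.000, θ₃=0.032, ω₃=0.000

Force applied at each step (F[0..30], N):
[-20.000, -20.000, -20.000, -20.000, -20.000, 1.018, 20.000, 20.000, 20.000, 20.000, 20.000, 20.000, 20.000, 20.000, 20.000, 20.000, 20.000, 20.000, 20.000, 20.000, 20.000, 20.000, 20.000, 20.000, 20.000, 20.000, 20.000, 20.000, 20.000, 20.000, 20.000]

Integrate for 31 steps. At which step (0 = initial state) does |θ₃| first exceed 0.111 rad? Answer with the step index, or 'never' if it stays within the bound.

Answer: never

Derivation:
apply F[0]=-20.000 → step 1: x=-0.002, v=-0.201, θ₁=0.006, ω₁=0.316, θ₂=0.042, ω₂=0.029, θ₃=0.032, ω₃=-0.009
apply F[1]=-20.000 → step 2: x=-0.008, v=-0.403, θ₁=0.016, ω₁=0.637, θ₂=0.043, ω₂=0.053, θ₃=0.032, ω₃=-0.018
apply F[2]=-20.000 → step 3: x=-0.018, v=-0.607, θ₁=0.032, ω₁=0.967, θ₂=0.044, ω₂=0.071, θ₃=0.031, ω₃=-0.028
apply F[3]=-20.000 → step 4: x=-0.032, v=-0.812, θ₁=0.054, ω₁=1.310, θ₂=0.046, ω₂=0.078, θ₃=0.031, ω₃=-0.038
apply F[4]=-20.000 → step 5: x=-0.051, v=-1.018, θ₁=0.084, ω₁=1.669, θ₂=0.047, ω₂=0.073, θ₃=0.030, ω₃=-0.050
apply F[5]=+1.018 → step 6: x=-0.071, v=-1.017, θ₁=0.118, ω₁=1.709, θ₂=0.049, ω₂=0.053, θ₃=0.029, ω₃=-0.063
apply F[6]=+20.000 → step 7: x=-0.089, v=-0.829, θ₁=0.150, ω₁=1.474, θ₂=0.049, ω₂=0.011, θ₃=0.027, ω₃=-0.080
apply F[7]=+20.000 → step 8: x=-0.104, v=-0.646, θ₁=0.177, ω₁=1.264, θ₂=0.049, ω₂=-0.052, θ₃=0.025, ω₃=-0.100
apply F[8]=+20.000 → step 9: x=-0.115, v=-0.465, θ₁=0.200, ω₁=1.077, θ₂=0.047, ω₂=-0.134, θ₃=0.023, ω₃=-0.122
apply F[9]=+20.000 → step 10: x=-0.123, v=-0.288, θ₁=0.220, ω₁=0.910, θ₂=0.044, ω₂=-0.235, θ₃=0.020, ω₃=-0.144
apply F[10]=+20.000 → step 11: x=-0.127, v=-0.113, θ₁=0.237, ω₁=0.761, θ₂=0.038, ω₂=-0.354, θ₃=0.017, ω₃=-0.164
apply F[11]=+20.000 → step 12: x=-0.127, v=0.059, θ₁=0.251, ω₁=0.627, θ₂=0.029, ω₂=-0.492, θ₃=0.014, ω₃=-0.181
apply F[12]=+20.000 → step 13: x=-0.124, v=0.231, θ₁=0.262, ω₁=0.506, θ₂=0.018, ω₂=-0.649, θ₃=0.010, ω₃=-0.191
apply F[13]=+20.000 → step 14: x=-0.118, v=0.401, θ₁=0.271, ω₁=0.396, θ₂=0.003, ω₂=-0.826, θ₃=0.006, ω₃=-0.194
apply F[14]=+20.000 → step 15: x=-0.108, v=0.571, θ₁=0.278, ω₁=0.294, θ₂=-0.015, ω₂=-1.023, θ₃=0.002, ω₃=-0.185
apply F[15]=+20.000 → step 16: x=-0.095, v=0.740, θ₁=0.283, ω₁=0.199, θ₂=-0.038, ω₂=-1.242, θ₃=-0.001, ω₃=-0.162
apply F[16]=+20.000 → step 17: x=-0.079, v=0.910, θ₁=0.286, ω₁=0.107, θ₂=-0.065, ω₂=-1.484, θ₃=-0.004, ω₃=-0.122
apply F[17]=+20.000 → step 18: x=-0.059, v=1.080, θ₁=0.287, ω₁=0.017, θ₂=-0.097, ω₂=-1.748, θ₃=-0.006, ω₃=-0.066
apply F[18]=+20.000 → step 19: x=-0.036, v=1.252, θ₁=0.287, ω₁=-0.077, θ₂=-0.135, ω₂=-2.033, θ₃=-0.006, ω₃=0.009
apply F[19]=+20.000 → step 20: x=-0.009, v=1.425, θ₁=0.284, ω₁=-0.177, θ₂=-0.179, ω₂=-2.334, θ₃=-0.005, ω₃=0.097
apply F[20]=+20.000 → step 21: x=0.021, v=1.600, θ₁=0.279, ω₁=-0.289, θ₂=-0.229, ω₂=-2.646, θ₃=-0.002, ω₃=0.194
apply F[21]=+20.000 → step 22: x=0.055, v=1.777, θ₁=0.272, ω₁=-0.418, θ₂=-0.285, ω₂=-2.961, θ₃=0.002, ω₃=0.290
apply F[22]=+20.000 → step 23: x=0.093, v=1.957, θ₁=0.263, ω₁=-0.569, θ₂=-0.347, ω₂=-3.270, θ₃=0.009, ω₃=0.374
apply F[23]=+20.000 → step 24: x=0.133, v=2.139, θ₁=0.249, ω₁=-0.745, θ₂=-0.415, ω₂=-3.562, θ₃=0.017, ω₃=0.431
apply F[24]=+20.000 → step 25: x=0.178, v=2.324, θ₁=0.233, ω₁=-0.950, θ₂=-0.489, ω₂=-3.832, θ₃=0.026, ω₃=0.451
apply F[25]=+20.000 → step 26: x=0.226, v=2.511, θ₁=0.211, ω₁=-1.185, θ₂=-0.569, ω₂=-4.072, θ₃=0.035, ω₃=0.425
apply F[26]=+20.000 → step 27: x=0.279, v=2.701, θ₁=0.185, ω₁=-1.452, θ₂=-0.652, ω₂=-4.281, θ₃=0.043, ω₃=0.348
apply F[27]=+20.000 → step 28: x=0.334, v=2.894, θ₁=0.153, ω₁=-1.750, θ₂=-0.740, ω₂=-4.457, θ₃=0.048, ω₃=0.217
apply F[28]=+20.000 → step 29: x=0.394, v=3.089, θ₁=0.115, ω₁=-2.081, θ₂=-0.830, ω₂=-4.595, θ₃=0.051, ω₃=0.033
apply F[29]=+20.000 → step 30: x=0.458, v=3.287, θ₁=0.070, ω₁=-2.444, θ₂=-0.923, ω₂=-4.692, θ₃=0.049, ω₃=-0.201
apply F[30]=+20.000 → step 31: x=0.526, v=3.487, θ₁=0.017, ω₁=-2.838, θ₂=-1.017, ω₂=-4.739, θ₃=0.043, ω₃=-0.480
max |θ₃| = 0.051 ≤ 0.111 over all 32 states.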